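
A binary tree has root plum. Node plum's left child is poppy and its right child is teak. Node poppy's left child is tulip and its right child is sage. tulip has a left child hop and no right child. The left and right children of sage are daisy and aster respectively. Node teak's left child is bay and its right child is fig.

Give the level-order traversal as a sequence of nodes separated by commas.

Level-order visits nodes level by level from the root, left to right within each level.
Level 0: plum
Level 1: poppy, teak
Level 2: tulip, sage, bay, fig
Level 3: hop, daisy, aster

plum, poppy, teak, tulip, sage, bay, fig, hop, daisy, aster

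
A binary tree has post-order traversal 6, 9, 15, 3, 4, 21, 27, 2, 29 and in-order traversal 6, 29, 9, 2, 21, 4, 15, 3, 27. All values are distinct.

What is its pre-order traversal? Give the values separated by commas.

The last element of post-order is the root; it splits in-order into left and right subtrees.
Root 29: left subtree has 1 node {6}, right has 7 {9, 2, 21, 4, 15, 3, 27}.
  Root 2: left subtree has 1 node {9}, right has 5 {21, 4, 15, 3, 27}.
    Root 27: left subtree has 4 nodes {21, 4, 15, 3}, right has 0 { }.
      Root 21: left subtree has 0 nodes { }, right has 3 {4, 15, 3}.
        Root 4: left subtree has 0 nodes { }, right has 2 {15, 3}.
          Root 3: left subtree has 1 node {15}, right has 0 { }.

29, 6, 2, 9, 27, 21, 4, 3, 15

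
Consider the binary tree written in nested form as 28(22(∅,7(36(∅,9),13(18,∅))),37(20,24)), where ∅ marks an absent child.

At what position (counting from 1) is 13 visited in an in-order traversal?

In-order visits the left subtree, then the node, then the right subtree.
At 28: go left to 22.
  At 22: no left child.
  Visit 22.
  At 22: go right to 7.
    At 7: go left to 36.
      At 36: no left child.
      Visit 36.
      At 36: go right to 9.
        9 is a leaf — visit 9.
    Visit 7.
    At 7: go right to 13.
      At 13: go left to 18.
        18 is a leaf — visit 18.
      Visit 13.
      At 13: no right child.
Visit 28.
At 28: go right to 37.
  At 37: go left to 20.
    20 is a leaf — visit 20.
  Visit 37.
  At 37: go right to 24.
    24 is a leaf — visit 24.
Full in-order sequence: 22, 36, 9, 7, 18, 13, 28, 20, 37, 24.

6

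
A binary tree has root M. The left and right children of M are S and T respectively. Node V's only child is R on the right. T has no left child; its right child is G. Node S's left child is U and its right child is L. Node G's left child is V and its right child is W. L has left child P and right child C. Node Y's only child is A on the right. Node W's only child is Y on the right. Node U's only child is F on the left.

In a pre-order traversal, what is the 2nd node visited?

S

Pre-order visits the node, then its left subtree, then its right subtree.
Visit M.
At M: go left to S.
  Visit S.
  At S: go left to U.
    Visit U.
    At U: go left to F.
      F is a leaf — visit F.
    At U: no right child.
  At S: go right to L.
    Visit L.
    At L: go left to P.
      P is a leaf — visit P.
    At L: go right to C.
      C is a leaf — visit C.
At M: go right to T.
  Visit T.
  At T: no left child.
  At T: go right to G.
    Visit G.
    At G: go left to V.
      Visit V.
      At V: no left child.
      At V: go right to R.
        R is a leaf — visit R.
    At G: go right to W.
      Visit W.
      At W: no left child.
      At W: go right to Y.
        Visit Y.
        At Y: no left child.
        At Y: go right to A.
          A is a leaf — visit A.
Full pre-order sequence: M, S, U, F, L, P, C, T, G, V, R, W, Y, A.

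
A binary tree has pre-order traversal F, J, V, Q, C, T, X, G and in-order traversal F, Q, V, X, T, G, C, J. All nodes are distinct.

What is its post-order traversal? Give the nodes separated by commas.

Q, X, G, T, C, V, J, F

The first element of pre-order is the root; it splits in-order into left and right subtrees.
Root F: left subtree has 0 nodes { }, right has 7 {Q, V, X, T, G, C, J}.
  Root J: left subtree has 6 nodes {Q, V, X, T, G, C}, right has 0 { }.
    Root V: left subtree has 1 node {Q}, right has 4 {X, T, G, C}.
      Root C: left subtree has 3 nodes {X, T, G}, right has 0 { }.
        Root T: left subtree has 1 node {X}, right has 1 {G}.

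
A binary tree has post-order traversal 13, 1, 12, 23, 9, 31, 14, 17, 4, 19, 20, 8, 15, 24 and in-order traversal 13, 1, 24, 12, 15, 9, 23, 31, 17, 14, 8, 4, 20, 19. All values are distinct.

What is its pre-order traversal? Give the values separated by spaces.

The last element of post-order is the root; it splits in-order into left and right subtrees.
Root 24: left subtree has 2 nodes {13, 1}, right has 11 {12, 15, 9, 23, 31, 17, 14, 8, 4, 20, 19}.
  Root 1: left subtree has 1 node {13}, right has 0 { }.
  Root 15: left subtree has 1 node {12}, right has 9 {9, 23, 31, 17, 14, 8, 4, 20, 19}.
    Root 8: left subtree has 5 nodes {9, 23, 31, 17, 14}, right has 3 {4, 20, 19}.
      Root 17: left subtree has 3 nodes {9, 23, 31}, right has 1 {14}.
        Root 31: left subtree has 2 nodes {9, 23}, right has 0 { }.
          Root 9: left subtree has 0 nodes { }, right has 1 {23}.
      Root 20: left subtree has 1 node {4}, right has 1 {19}.

24 1 13 15 12 8 17 31 9 23 14 20 4 19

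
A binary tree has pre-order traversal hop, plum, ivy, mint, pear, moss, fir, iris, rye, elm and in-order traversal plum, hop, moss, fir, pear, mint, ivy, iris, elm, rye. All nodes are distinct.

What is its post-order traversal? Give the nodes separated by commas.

The first element of pre-order is the root; it splits in-order into left and right subtrees.
Root hop: left subtree has 1 node {plum}, right has 8 {moss, fir, pear, mint, ivy, iris, elm, rye}.
  Root ivy: left subtree has 4 nodes {moss, fir, pear, mint}, right has 3 {iris, elm, rye}.
    Root mint: left subtree has 3 nodes {moss, fir, pear}, right has 0 { }.
      Root pear: left subtree has 2 nodes {moss, fir}, right has 0 { }.
        Root moss: left subtree has 0 nodes { }, right has 1 {fir}.
    Root iris: left subtree has 0 nodes { }, right has 2 {elm, rye}.
      Root rye: left subtree has 1 node {elm}, right has 0 { }.

plum, fir, moss, pear, mint, elm, rye, iris, ivy, hop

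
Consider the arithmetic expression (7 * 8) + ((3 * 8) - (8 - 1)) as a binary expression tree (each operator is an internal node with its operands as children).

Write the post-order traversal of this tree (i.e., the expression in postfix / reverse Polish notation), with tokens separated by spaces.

7 8 * 3 8 * 8 1 - - +

Post-order on an expression tree gives postfix notation: for each operator, emit left operand, right operand, then the operator.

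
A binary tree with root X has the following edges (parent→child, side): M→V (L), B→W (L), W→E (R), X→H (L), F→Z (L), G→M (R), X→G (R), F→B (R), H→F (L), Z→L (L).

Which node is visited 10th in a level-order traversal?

Level-order visits nodes level by level from the root, left to right within each level.
Level 0: X
Level 1: H, G
Level 2: F, M
Level 3: Z, B, V
Level 4: L, W
Level 5: E
Full level-order sequence: X, H, G, F, M, Z, B, V, L, W, E.

W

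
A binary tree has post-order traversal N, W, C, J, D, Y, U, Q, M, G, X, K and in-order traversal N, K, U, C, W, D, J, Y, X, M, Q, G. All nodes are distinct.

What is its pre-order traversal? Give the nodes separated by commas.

The last element of post-order is the root; it splits in-order into left and right subtrees.
Root K: left subtree has 1 node {N}, right has 10 {U, C, W, D, J, Y, X, M, Q, G}.
  Root X: left subtree has 6 nodes {U, C, W, D, J, Y}, right has 3 {M, Q, G}.
    Root U: left subtree has 0 nodes { }, right has 5 {C, W, D, J, Y}.
      Root Y: left subtree has 4 nodes {C, W, D, J}, right has 0 { }.
        Root D: left subtree has 2 nodes {C, W}, right has 1 {J}.
          Root C: left subtree has 0 nodes { }, right has 1 {W}.
    Root G: left subtree has 2 nodes {M, Q}, right has 0 { }.
      Root M: left subtree has 0 nodes { }, right has 1 {Q}.

K, N, X, U, Y, D, C, W, J, G, M, Q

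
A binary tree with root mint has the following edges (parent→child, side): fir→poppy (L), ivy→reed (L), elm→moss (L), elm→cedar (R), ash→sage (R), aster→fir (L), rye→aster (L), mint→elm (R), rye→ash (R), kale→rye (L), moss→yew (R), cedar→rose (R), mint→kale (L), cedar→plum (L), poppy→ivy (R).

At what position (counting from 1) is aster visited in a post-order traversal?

Post-order visits the left subtree, then the right subtree, then the node.
At mint: go left to kale.
  At kale: go left to rye.
    At rye: go left to aster.
      At aster: go left to fir.
        At fir: go left to poppy.
          At poppy: no left child.
          At poppy: go right to ivy.
            At ivy: go left to reed.
              reed is a leaf — visit reed.
            At ivy: no right child.
            Visit ivy.
          Visit poppy.
        At fir: no right child.
        Visit fir.
      At aster: no right child.
      Visit aster.
    At rye: go right to ash.
      At ash: no left child.
      At ash: go right to sage.
        sage is a leaf — visit sage.
      Visit ash.
    Visit rye.
  At kale: no right child.
  Visit kale.
At mint: go right to elm.
  At elm: go left to moss.
    At moss: no left child.
    At moss: go right to yew.
      yew is a leaf — visit yew.
    Visit moss.
  At elm: go right to cedar.
    At cedar: go left to plum.
      plum is a leaf — visit plum.
    At cedar: go right to rose.
      rose is a leaf — visit rose.
    Visit cedar.
  Visit elm.
Visit mint.
Full post-order sequence: reed, ivy, poppy, fir, aster, sage, ash, rye, kale, yew, moss, plum, rose, cedar, elm, mint.

5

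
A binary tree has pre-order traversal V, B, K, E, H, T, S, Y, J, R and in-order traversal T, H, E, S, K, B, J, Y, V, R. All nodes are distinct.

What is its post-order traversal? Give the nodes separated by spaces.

T H S E K J Y B R V

The first element of pre-order is the root; it splits in-order into left and right subtrees.
Root V: left subtree has 8 nodes {T, H, E, S, K, B, J, Y}, right has 1 {R}.
  Root B: left subtree has 5 nodes {T, H, E, S, K}, right has 2 {J, Y}.
    Root K: left subtree has 4 nodes {T, H, E, S}, right has 0 { }.
      Root E: left subtree has 2 nodes {T, H}, right has 1 {S}.
        Root H: left subtree has 1 node {T}, right has 0 { }.
    Root Y: left subtree has 1 node {J}, right has 0 { }.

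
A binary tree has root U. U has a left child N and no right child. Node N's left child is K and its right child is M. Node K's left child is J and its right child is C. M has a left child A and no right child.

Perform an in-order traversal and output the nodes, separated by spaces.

In-order visits the left subtree, then the node, then the right subtree.
At U: go left to N.
  At N: go left to K.
    At K: go left to J.
      J is a leaf — visit J.
    Visit K.
    At K: go right to C.
      C is a leaf — visit C.
  Visit N.
  At N: go right to M.
    At M: go left to A.
      A is a leaf — visit A.
    Visit M.
    At M: no right child.
Visit U.
At U: no right child.

J K C N A M U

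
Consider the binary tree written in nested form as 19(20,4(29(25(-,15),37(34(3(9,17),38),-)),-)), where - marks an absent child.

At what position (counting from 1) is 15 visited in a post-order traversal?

2

Post-order visits the left subtree, then the right subtree, then the node.
At 19: go left to 20.
  20 is a leaf — visit 20.
At 19: go right to 4.
  At 4: go left to 29.
    At 29: go left to 25.
      At 25: no left child.
      At 25: go right to 15.
        15 is a leaf — visit 15.
      Visit 25.
    At 29: go right to 37.
      At 37: go left to 34.
        At 34: go left to 3.
          At 3: go left to 9.
            9 is a leaf — visit 9.
          At 3: go right to 17.
            17 is a leaf — visit 17.
          Visit 3.
        At 34: go right to 38.
          38 is a leaf — visit 38.
        Visit 34.
      At 37: no right child.
      Visit 37.
    Visit 29.
  At 4: no right child.
  Visit 4.
Visit 19.
Full post-order sequence: 20, 15, 25, 9, 17, 3, 38, 34, 37, 29, 4, 19.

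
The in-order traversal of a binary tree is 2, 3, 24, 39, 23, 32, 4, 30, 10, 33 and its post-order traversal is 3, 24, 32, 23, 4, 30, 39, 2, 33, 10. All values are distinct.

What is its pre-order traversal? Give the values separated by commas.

10, 2, 39, 24, 3, 30, 4, 23, 32, 33

The last element of post-order is the root; it splits in-order into left and right subtrees.
Root 10: left subtree has 8 nodes {2, 3, 24, 39, 23, 32, 4, 30}, right has 1 {33}.
  Root 2: left subtree has 0 nodes { }, right has 7 {3, 24, 39, 23, 32, 4, 30}.
    Root 39: left subtree has 2 nodes {3, 24}, right has 4 {23, 32, 4, 30}.
      Root 24: left subtree has 1 node {3}, right has 0 { }.
      Root 30: left subtree has 3 nodes {23, 32, 4}, right has 0 { }.
        Root 4: left subtree has 2 nodes {23, 32}, right has 0 { }.
          Root 23: left subtree has 0 nodes { }, right has 1 {32}.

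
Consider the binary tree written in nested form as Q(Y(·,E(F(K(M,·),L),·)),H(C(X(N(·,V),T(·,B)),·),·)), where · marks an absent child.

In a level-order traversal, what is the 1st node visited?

Q

Level-order visits nodes level by level from the root, left to right within each level.
Level 0: Q
Level 1: Y, H
Level 2: E, C
Level 3: F, X
Level 4: K, L, N, T
Level 5: M, V, B
Full level-order sequence: Q, Y, H, E, C, F, X, K, L, N, T, M, V, B.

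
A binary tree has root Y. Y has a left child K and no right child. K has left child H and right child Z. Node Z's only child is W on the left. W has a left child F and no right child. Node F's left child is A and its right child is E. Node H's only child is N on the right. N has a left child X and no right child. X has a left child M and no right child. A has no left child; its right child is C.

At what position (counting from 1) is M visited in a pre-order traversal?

Pre-order visits the node, then its left subtree, then its right subtree.
Visit Y.
At Y: go left to K.
  Visit K.
  At K: go left to H.
    Visit H.
    At H: no left child.
    At H: go right to N.
      Visit N.
      At N: go left to X.
        Visit X.
        At X: go left to M.
          M is a leaf — visit M.
        At X: no right child.
      At N: no right child.
  At K: go right to Z.
    Visit Z.
    At Z: go left to W.
      Visit W.
      At W: go left to F.
        Visit F.
        At F: go left to A.
          Visit A.
          At A: no left child.
          At A: go right to C.
            C is a leaf — visit C.
        At F: go right to E.
          E is a leaf — visit E.
      At W: no right child.
    At Z: no right child.
At Y: no right child.
Full pre-order sequence: Y, K, H, N, X, M, Z, W, F, A, C, E.

6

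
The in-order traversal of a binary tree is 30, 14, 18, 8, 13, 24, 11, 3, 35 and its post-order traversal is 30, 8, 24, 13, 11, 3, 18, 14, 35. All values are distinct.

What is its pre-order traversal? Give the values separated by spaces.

The last element of post-order is the root; it splits in-order into left and right subtrees.
Root 35: left subtree has 8 nodes {30, 14, 18, 8, 13, 24, 11, 3}, right has 0 { }.
  Root 14: left subtree has 1 node {30}, right has 6 {18, 8, 13, 24, 11, 3}.
    Root 18: left subtree has 0 nodes { }, right has 5 {8, 13, 24, 11, 3}.
      Root 3: left subtree has 4 nodes {8, 13, 24, 11}, right has 0 { }.
        Root 11: left subtree has 3 nodes {8, 13, 24}, right has 0 { }.
          Root 13: left subtree has 1 node {8}, right has 1 {24}.

35 14 30 18 3 11 13 8 24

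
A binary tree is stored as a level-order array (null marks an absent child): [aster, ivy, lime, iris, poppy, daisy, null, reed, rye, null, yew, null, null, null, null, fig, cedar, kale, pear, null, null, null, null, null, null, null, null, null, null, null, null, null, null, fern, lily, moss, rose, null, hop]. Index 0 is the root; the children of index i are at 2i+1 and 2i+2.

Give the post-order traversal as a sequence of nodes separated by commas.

Post-order visits the left subtree, then the right subtree, then the node.
At aster: go left to ivy.
  At ivy: go left to iris.
    At iris: go left to reed.
      At reed: go left to fig.
        fig is a leaf — visit fig.
      At reed: go right to cedar.
        At cedar: go left to fern.
          fern is a leaf — visit fern.
        At cedar: go right to lily.
          lily is a leaf — visit lily.
        Visit cedar.
      Visit reed.
    At iris: go right to rye.
      At rye: go left to kale.
        At kale: go left to moss.
          moss is a leaf — visit moss.
        At kale: go right to rose.
          rose is a leaf — visit rose.
        Visit kale.
      At rye: go right to pear.
        At pear: no left child.
        At pear: go right to hop.
          hop is a leaf — visit hop.
        Visit pear.
      Visit rye.
    Visit iris.
  At ivy: go right to poppy.
    At poppy: no left child.
    At poppy: go right to yew.
      yew is a leaf — visit yew.
    Visit poppy.
  Visit ivy.
At aster: go right to lime.
  At lime: go left to daisy.
    daisy is a leaf — visit daisy.
  At lime: no right child.
  Visit lime.
Visit aster.

fig, fern, lily, cedar, reed, moss, rose, kale, hop, pear, rye, iris, yew, poppy, ivy, daisy, lime, aster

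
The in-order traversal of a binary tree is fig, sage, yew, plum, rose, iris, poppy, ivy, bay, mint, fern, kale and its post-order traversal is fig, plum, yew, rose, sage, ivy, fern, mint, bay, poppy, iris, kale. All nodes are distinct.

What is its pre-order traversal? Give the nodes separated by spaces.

The last element of post-order is the root; it splits in-order into left and right subtrees.
Root kale: left subtree has 11 nodes {fig, sage, yew, plum, rose, iris, poppy, ivy, bay, mint, fern}, right has 0 { }.
  Root iris: left subtree has 5 nodes {fig, sage, yew, plum, rose}, right has 5 {poppy, ivy, bay, mint, fern}.
    Root sage: left subtree has 1 node {fig}, right has 3 {yew, plum, rose}.
      Root rose: left subtree has 2 nodes {yew, plum}, right has 0 { }.
        Root yew: left subtree has 0 nodes { }, right has 1 {plum}.
    Root poppy: left subtree has 0 nodes { }, right has 4 {ivy, bay, mint, fern}.
      Root bay: left subtree has 1 node {ivy}, right has 2 {mint, fern}.
        Root mint: left subtree has 0 nodes { }, right has 1 {fern}.

kale iris sage fig rose yew plum poppy bay ivy mint fern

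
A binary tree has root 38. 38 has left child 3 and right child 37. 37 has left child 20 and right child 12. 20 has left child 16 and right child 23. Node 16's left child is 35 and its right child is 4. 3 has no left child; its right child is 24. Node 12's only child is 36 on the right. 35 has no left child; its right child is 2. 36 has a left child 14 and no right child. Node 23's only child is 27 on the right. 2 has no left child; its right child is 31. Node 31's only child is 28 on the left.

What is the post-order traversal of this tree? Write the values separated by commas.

24, 3, 28, 31, 2, 35, 4, 16, 27, 23, 20, 14, 36, 12, 37, 38

Post-order visits the left subtree, then the right subtree, then the node.
At 38: go left to 3.
  At 3: no left child.
  At 3: go right to 24.
    24 is a leaf — visit 24.
  Visit 3.
At 38: go right to 37.
  At 37: go left to 20.
    At 20: go left to 16.
      At 16: go left to 35.
        At 35: no left child.
        At 35: go right to 2.
          At 2: no left child.
          At 2: go right to 31.
            At 31: go left to 28.
              28 is a leaf — visit 28.
            At 31: no right child.
            Visit 31.
          Visit 2.
        Visit 35.
      At 16: go right to 4.
        4 is a leaf — visit 4.
      Visit 16.
    At 20: go right to 23.
      At 23: no left child.
      At 23: go right to 27.
        27 is a leaf — visit 27.
      Visit 23.
    Visit 20.
  At 37: go right to 12.
    At 12: no left child.
    At 12: go right to 36.
      At 36: go left to 14.
        14 is a leaf — visit 14.
      At 36: no right child.
      Visit 36.
    Visit 12.
  Visit 37.
Visit 38.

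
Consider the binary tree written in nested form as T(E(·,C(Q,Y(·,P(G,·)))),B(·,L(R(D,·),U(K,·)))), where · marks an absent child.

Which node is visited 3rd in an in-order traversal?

In-order visits the left subtree, then the node, then the right subtree.
At T: go left to E.
  At E: no left child.
  Visit E.
  At E: go right to C.
    At C: go left to Q.
      Q is a leaf — visit Q.
    Visit C.
    At C: go right to Y.
      At Y: no left child.
      Visit Y.
      At Y: go right to P.
        At P: go left to G.
          G is a leaf — visit G.
        Visit P.
        At P: no right child.
Visit T.
At T: go right to B.
  At B: no left child.
  Visit B.
  At B: go right to L.
    At L: go left to R.
      At R: go left to D.
        D is a leaf — visit D.
      Visit R.
      At R: no right child.
    Visit L.
    At L: go right to U.
      At U: go left to K.
        K is a leaf — visit K.
      Visit U.
      At U: no right child.
Full in-order sequence: E, Q, C, Y, G, P, T, B, D, R, L, K, U.

C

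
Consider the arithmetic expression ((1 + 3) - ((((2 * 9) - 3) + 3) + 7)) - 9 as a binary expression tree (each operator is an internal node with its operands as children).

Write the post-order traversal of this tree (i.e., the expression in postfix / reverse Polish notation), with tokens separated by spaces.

1 3 + 2 9 * 3 - 3 + 7 + - 9 -

Post-order on an expression tree gives postfix notation: for each operator, emit left operand, right operand, then the operator.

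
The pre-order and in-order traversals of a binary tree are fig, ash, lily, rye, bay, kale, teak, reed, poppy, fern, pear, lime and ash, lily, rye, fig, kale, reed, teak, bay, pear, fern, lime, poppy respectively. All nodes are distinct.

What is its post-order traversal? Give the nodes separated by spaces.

rye lily ash reed teak kale pear lime fern poppy bay fig

The first element of pre-order is the root; it splits in-order into left and right subtrees.
Root fig: left subtree has 3 nodes {ash, lily, rye}, right has 8 {kale, reed, teak, bay, pear, fern, lime, poppy}.
  Root ash: left subtree has 0 nodes { }, right has 2 {lily, rye}.
    Root lily: left subtree has 0 nodes { }, right has 1 {rye}.
  Root bay: left subtree has 3 nodes {kale, reed, teak}, right has 4 {pear, fern, lime, poppy}.
    Root kale: left subtree has 0 nodes { }, right has 2 {reed, teak}.
      Root teak: left subtree has 1 node {reed}, right has 0 { }.
    Root poppy: left subtree has 3 nodes {pear, fern, lime}, right has 0 { }.
      Root fern: left subtree has 1 node {pear}, right has 1 {lime}.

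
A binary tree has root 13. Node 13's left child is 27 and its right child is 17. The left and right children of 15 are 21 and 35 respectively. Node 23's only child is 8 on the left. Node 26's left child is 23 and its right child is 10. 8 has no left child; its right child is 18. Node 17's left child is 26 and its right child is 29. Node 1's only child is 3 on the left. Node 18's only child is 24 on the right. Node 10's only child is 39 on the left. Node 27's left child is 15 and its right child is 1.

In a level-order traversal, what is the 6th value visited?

Level-order visits nodes level by level from the root, left to right within each level.
Level 0: 13
Level 1: 27, 17
Level 2: 15, 1, 26, 29
Level 3: 21, 35, 3, 23, 10
Level 4: 8, 39
Level 5: 18
Level 6: 24
Full level-order sequence: 13, 27, 17, 15, 1, 26, 29, 21, 35, 3, 23, 10, 8, 39, 18, 24.

26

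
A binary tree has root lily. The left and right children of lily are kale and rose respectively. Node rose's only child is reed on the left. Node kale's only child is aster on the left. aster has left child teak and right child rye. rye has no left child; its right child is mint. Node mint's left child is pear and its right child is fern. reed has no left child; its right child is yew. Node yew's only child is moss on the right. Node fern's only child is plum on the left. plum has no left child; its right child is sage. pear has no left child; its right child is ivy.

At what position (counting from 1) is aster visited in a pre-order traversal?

Pre-order visits the node, then its left subtree, then its right subtree.
Visit lily.
At lily: go left to kale.
  Visit kale.
  At kale: go left to aster.
    Visit aster.
    At aster: go left to teak.
      teak is a leaf — visit teak.
    At aster: go right to rye.
      Visit rye.
      At rye: no left child.
      At rye: go right to mint.
        Visit mint.
        At mint: go left to pear.
          Visit pear.
          At pear: no left child.
          At pear: go right to ivy.
            ivy is a leaf — visit ivy.
        At mint: go right to fern.
          Visit fern.
          At fern: go left to plum.
            Visit plum.
            At plum: no left child.
            At plum: go right to sage.
              sage is a leaf — visit sage.
          At fern: no right child.
  At kale: no right child.
At lily: go right to rose.
  Visit rose.
  At rose: go left to reed.
    Visit reed.
    At reed: no left child.
    At reed: go right to yew.
      Visit yew.
      At yew: no left child.
      At yew: go right to moss.
        moss is a leaf — visit moss.
  At rose: no right child.
Full pre-order sequence: lily, kale, aster, teak, rye, mint, pear, ivy, fern, plum, sage, rose, reed, yew, moss.

3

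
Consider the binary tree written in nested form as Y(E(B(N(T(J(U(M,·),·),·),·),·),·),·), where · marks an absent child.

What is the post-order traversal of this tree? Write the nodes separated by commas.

M, U, J, T, N, B, E, Y

Post-order visits the left subtree, then the right subtree, then the node.
At Y: go left to E.
  At E: go left to B.
    At B: go left to N.
      At N: go left to T.
        At T: go left to J.
          At J: go left to U.
            At U: go left to M.
              M is a leaf — visit M.
            At U: no right child.
            Visit U.
          At J: no right child.
          Visit J.
        At T: no right child.
        Visit T.
      At N: no right child.
      Visit N.
    At B: no right child.
    Visit B.
  At E: no right child.
  Visit E.
At Y: no right child.
Visit Y.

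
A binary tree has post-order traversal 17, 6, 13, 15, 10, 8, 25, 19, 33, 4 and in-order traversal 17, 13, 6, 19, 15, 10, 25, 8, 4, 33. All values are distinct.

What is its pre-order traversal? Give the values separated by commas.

4, 19, 13, 17, 6, 25, 10, 15, 8, 33

The last element of post-order is the root; it splits in-order into left and right subtrees.
Root 4: left subtree has 8 nodes {17, 13, 6, 19, 15, 10, 25, 8}, right has 1 {33}.
  Root 19: left subtree has 3 nodes {17, 13, 6}, right has 4 {15, 10, 25, 8}.
    Root 13: left subtree has 1 node {17}, right has 1 {6}.
    Root 25: left subtree has 2 nodes {15, 10}, right has 1 {8}.
      Root 10: left subtree has 1 node {15}, right has 0 { }.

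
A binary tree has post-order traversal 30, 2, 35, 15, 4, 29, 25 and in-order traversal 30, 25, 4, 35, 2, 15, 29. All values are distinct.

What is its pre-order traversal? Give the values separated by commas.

The last element of post-order is the root; it splits in-order into left and right subtrees.
Root 25: left subtree has 1 node {30}, right has 5 {4, 35, 2, 15, 29}.
  Root 29: left subtree has 4 nodes {4, 35, 2, 15}, right has 0 { }.
    Root 4: left subtree has 0 nodes { }, right has 3 {35, 2, 15}.
      Root 15: left subtree has 2 nodes {35, 2}, right has 0 { }.
        Root 35: left subtree has 0 nodes { }, right has 1 {2}.

25, 30, 29, 4, 15, 35, 2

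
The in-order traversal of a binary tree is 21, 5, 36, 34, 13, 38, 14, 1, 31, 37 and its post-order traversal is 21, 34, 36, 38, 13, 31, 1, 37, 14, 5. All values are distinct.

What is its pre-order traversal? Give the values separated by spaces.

The last element of post-order is the root; it splits in-order into left and right subtrees.
Root 5: left subtree has 1 node {21}, right has 8 {36, 34, 13, 38, 14, 1, 31, 37}.
  Root 14: left subtree has 4 nodes {36, 34, 13, 38}, right has 3 {1, 31, 37}.
    Root 13: left subtree has 2 nodes {36, 34}, right has 1 {38}.
      Root 36: left subtree has 0 nodes { }, right has 1 {34}.
    Root 37: left subtree has 2 nodes {1, 31}, right has 0 { }.
      Root 1: left subtree has 0 nodes { }, right has 1 {31}.

5 21 14 13 36 34 38 37 1 31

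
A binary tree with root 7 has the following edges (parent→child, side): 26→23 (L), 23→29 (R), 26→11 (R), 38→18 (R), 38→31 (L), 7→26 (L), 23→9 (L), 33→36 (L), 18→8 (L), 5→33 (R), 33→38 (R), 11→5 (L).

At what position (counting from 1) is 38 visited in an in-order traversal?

In-order visits the left subtree, then the node, then the right subtree.
At 7: go left to 26.
  At 26: go left to 23.
    At 23: go left to 9.
      9 is a leaf — visit 9.
    Visit 23.
    At 23: go right to 29.
      29 is a leaf — visit 29.
  Visit 26.
  At 26: go right to 11.
    At 11: go left to 5.
      At 5: no left child.
      Visit 5.
      At 5: go right to 33.
        At 33: go left to 36.
          36 is a leaf — visit 36.
        Visit 33.
        At 33: go right to 38.
          At 38: go left to 31.
            31 is a leaf — visit 31.
          Visit 38.
          At 38: go right to 18.
            At 18: go left to 8.
              8 is a leaf — visit 8.
            Visit 18.
            At 18: no right child.
    Visit 11.
    At 11: no right child.
Visit 7.
At 7: no right child.
Full in-order sequence: 9, 23, 29, 26, 5, 36, 33, 31, 38, 8, 18, 11, 7.

9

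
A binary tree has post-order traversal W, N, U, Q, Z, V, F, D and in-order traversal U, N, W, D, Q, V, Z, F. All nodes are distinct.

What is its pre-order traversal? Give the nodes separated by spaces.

The last element of post-order is the root; it splits in-order into left and right subtrees.
Root D: left subtree has 3 nodes {U, N, W}, right has 4 {Q, V, Z, F}.
  Root U: left subtree has 0 nodes { }, right has 2 {N, W}.
    Root N: left subtree has 0 nodes { }, right has 1 {W}.
  Root F: left subtree has 3 nodes {Q, V, Z}, right has 0 { }.
    Root V: left subtree has 1 node {Q}, right has 1 {Z}.

D U N W F V Q Z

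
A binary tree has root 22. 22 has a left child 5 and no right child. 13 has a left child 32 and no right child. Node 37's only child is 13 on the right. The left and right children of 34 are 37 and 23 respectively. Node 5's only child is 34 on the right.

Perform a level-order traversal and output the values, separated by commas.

Level-order visits nodes level by level from the root, left to right within each level.
Level 0: 22
Level 1: 5
Level 2: 34
Level 3: 37, 23
Level 4: 13
Level 5: 32

22, 5, 34, 37, 23, 13, 32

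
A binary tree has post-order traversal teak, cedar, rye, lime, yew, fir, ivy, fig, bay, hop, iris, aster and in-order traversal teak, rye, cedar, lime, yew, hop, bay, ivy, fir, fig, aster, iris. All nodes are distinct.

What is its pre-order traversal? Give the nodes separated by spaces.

aster hop yew lime rye teak cedar bay fig ivy fir iris

The last element of post-order is the root; it splits in-order into left and right subtrees.
Root aster: left subtree has 10 nodes {teak, rye, cedar, lime, yew, hop, bay, ivy, fir, fig}, right has 1 {iris}.
  Root hop: left subtree has 5 nodes {teak, rye, cedar, lime, yew}, right has 4 {bay, ivy, fir, fig}.
    Root yew: left subtree has 4 nodes {teak, rye, cedar, lime}, right has 0 { }.
      Root lime: left subtree has 3 nodes {teak, rye, cedar}, right has 0 { }.
        Root rye: left subtree has 1 node {teak}, right has 1 {cedar}.
    Root bay: left subtree has 0 nodes { }, right has 3 {ivy, fir, fig}.
      Root fig: left subtree has 2 nodes {ivy, fir}, right has 0 { }.
        Root ivy: left subtree has 0 nodes { }, right has 1 {fir}.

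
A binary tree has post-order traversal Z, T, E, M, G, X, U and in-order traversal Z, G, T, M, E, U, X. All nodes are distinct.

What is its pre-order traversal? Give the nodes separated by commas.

U, G, Z, M, T, E, X

The last element of post-order is the root; it splits in-order into left and right subtrees.
Root U: left subtree has 5 nodes {Z, G, T, M, E}, right has 1 {X}.
  Root G: left subtree has 1 node {Z}, right has 3 {T, M, E}.
    Root M: left subtree has 1 node {T}, right has 1 {E}.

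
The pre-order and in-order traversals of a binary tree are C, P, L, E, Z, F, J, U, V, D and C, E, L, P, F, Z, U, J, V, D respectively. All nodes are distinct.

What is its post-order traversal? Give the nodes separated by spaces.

The first element of pre-order is the root; it splits in-order into left and right subtrees.
Root C: left subtree has 0 nodes { }, right has 9 {E, L, P, F, Z, U, J, V, D}.
  Root P: left subtree has 2 nodes {E, L}, right has 6 {F, Z, U, J, V, D}.
    Root L: left subtree has 1 node {E}, right has 0 { }.
    Root Z: left subtree has 1 node {F}, right has 4 {U, J, V, D}.
      Root J: left subtree has 1 node {U}, right has 2 {V, D}.
        Root V: left subtree has 0 nodes { }, right has 1 {D}.

E L F U D V J Z P C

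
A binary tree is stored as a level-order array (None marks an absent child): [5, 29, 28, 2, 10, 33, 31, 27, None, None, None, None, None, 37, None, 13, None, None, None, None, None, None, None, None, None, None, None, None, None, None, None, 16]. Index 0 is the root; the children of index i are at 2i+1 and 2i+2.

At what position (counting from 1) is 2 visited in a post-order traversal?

4

Post-order visits the left subtree, then the right subtree, then the node.
At 5: go left to 29.
  At 29: go left to 2.
    At 2: go left to 27.
      At 27: go left to 13.
        At 13: go left to 16.
          16 is a leaf — visit 16.
        At 13: no right child.
        Visit 13.
      At 27: no right child.
      Visit 27.
    At 2: no right child.
    Visit 2.
  At 29: go right to 10.
    10 is a leaf — visit 10.
  Visit 29.
At 5: go right to 28.
  At 28: go left to 33.
    33 is a leaf — visit 33.
  At 28: go right to 31.
    At 31: go left to 37.
      37 is a leaf — visit 37.
    At 31: no right child.
    Visit 31.
  Visit 28.
Visit 5.
Full post-order sequence: 16, 13, 27, 2, 10, 29, 33, 37, 31, 28, 5.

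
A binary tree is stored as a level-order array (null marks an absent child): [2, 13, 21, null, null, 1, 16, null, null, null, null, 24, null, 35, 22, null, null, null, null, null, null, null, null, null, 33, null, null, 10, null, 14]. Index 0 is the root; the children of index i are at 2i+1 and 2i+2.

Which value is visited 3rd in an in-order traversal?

In-order visits the left subtree, then the node, then the right subtree.
At 2: go left to 13.
  13 is a leaf — visit 13.
Visit 2.
At 2: go right to 21.
  At 21: go left to 1.
    At 1: go left to 24.
      At 24: no left child.
      Visit 24.
      At 24: go right to 33.
        33 is a leaf — visit 33.
    Visit 1.
    At 1: no right child.
  Visit 21.
  At 21: go right to 16.
    At 16: go left to 35.
      At 35: go left to 10.
        10 is a leaf — visit 10.
      Visit 35.
      At 35: no right child.
    Visit 16.
    At 16: go right to 22.
      At 22: go left to 14.
        14 is a leaf — visit 14.
      Visit 22.
      At 22: no right child.
Full in-order sequence: 13, 2, 24, 33, 1, 21, 10, 35, 16, 14, 22.

24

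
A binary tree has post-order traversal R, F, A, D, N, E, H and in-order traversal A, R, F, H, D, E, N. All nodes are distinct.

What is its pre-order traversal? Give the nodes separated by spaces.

The last element of post-order is the root; it splits in-order into left and right subtrees.
Root H: left subtree has 3 nodes {A, R, F}, right has 3 {D, E, N}.
  Root A: left subtree has 0 nodes { }, right has 2 {R, F}.
    Root F: left subtree has 1 node {R}, right has 0 { }.
  Root E: left subtree has 1 node {D}, right has 1 {N}.

H A F R E D N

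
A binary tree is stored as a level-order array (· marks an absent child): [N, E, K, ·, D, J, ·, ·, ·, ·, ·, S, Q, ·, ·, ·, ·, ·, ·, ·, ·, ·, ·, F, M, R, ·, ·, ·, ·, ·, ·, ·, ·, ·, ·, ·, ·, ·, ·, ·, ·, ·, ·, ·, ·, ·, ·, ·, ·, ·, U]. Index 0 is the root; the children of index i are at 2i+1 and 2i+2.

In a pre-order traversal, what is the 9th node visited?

Pre-order visits the node, then its left subtree, then its right subtree.
Visit N.
At N: go left to E.
  Visit E.
  At E: no left child.
  At E: go right to D.
    D is a leaf — visit D.
At N: go right to K.
  Visit K.
  At K: go left to J.
    Visit J.
    At J: go left to S.
      Visit S.
      At S: go left to F.
        F is a leaf — visit F.
      At S: go right to M.
        M is a leaf — visit M.
    At J: go right to Q.
      Visit Q.
      At Q: go left to R.
        Visit R.
        At R: go left to U.
          U is a leaf — visit U.
        At R: no right child.
      At Q: no right child.
  At K: no right child.
Full pre-order sequence: N, E, D, K, J, S, F, M, Q, R, U.

Q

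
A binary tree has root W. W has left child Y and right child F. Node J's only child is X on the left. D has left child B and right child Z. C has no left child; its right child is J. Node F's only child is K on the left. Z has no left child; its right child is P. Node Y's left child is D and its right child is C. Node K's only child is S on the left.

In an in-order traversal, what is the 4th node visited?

In-order visits the left subtree, then the node, then the right subtree.
At W: go left to Y.
  At Y: go left to D.
    At D: go left to B.
      B is a leaf — visit B.
    Visit D.
    At D: go right to Z.
      At Z: no left child.
      Visit Z.
      At Z: go right to P.
        P is a leaf — visit P.
  Visit Y.
  At Y: go right to C.
    At C: no left child.
    Visit C.
    At C: go right to J.
      At J: go left to X.
        X is a leaf — visit X.
      Visit J.
      At J: no right child.
Visit W.
At W: go right to F.
  At F: go left to K.
    At K: go left to S.
      S is a leaf — visit S.
    Visit K.
    At K: no right child.
  Visit F.
  At F: no right child.
Full in-order sequence: B, D, Z, P, Y, C, X, J, W, S, K, F.

P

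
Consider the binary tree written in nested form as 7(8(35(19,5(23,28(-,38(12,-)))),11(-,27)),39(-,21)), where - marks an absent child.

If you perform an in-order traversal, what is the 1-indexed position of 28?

In-order visits the left subtree, then the node, then the right subtree.
At 7: go left to 8.
  At 8: go left to 35.
    At 35: go left to 19.
      19 is a leaf — visit 19.
    Visit 35.
    At 35: go right to 5.
      At 5: go left to 23.
        23 is a leaf — visit 23.
      Visit 5.
      At 5: go right to 28.
        At 28: no left child.
        Visit 28.
        At 28: go right to 38.
          At 38: go left to 12.
            12 is a leaf — visit 12.
          Visit 38.
          At 38: no right child.
  Visit 8.
  At 8: go right to 11.
    At 11: no left child.
    Visit 11.
    At 11: go right to 27.
      27 is a leaf — visit 27.
Visit 7.
At 7: go right to 39.
  At 39: no left child.
  Visit 39.
  At 39: go right to 21.
    21 is a leaf — visit 21.
Full in-order sequence: 19, 35, 23, 5, 28, 12, 38, 8, 11, 27, 7, 39, 21.

5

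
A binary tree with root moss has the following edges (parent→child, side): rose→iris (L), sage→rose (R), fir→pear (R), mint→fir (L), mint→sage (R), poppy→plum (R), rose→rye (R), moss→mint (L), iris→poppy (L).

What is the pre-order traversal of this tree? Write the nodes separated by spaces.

moss mint fir pear sage rose iris poppy plum rye

Pre-order visits the node, then its left subtree, then its right subtree.
Visit moss.
At moss: go left to mint.
  Visit mint.
  At mint: go left to fir.
    Visit fir.
    At fir: no left child.
    At fir: go right to pear.
      pear is a leaf — visit pear.
  At mint: go right to sage.
    Visit sage.
    At sage: no left child.
    At sage: go right to rose.
      Visit rose.
      At rose: go left to iris.
        Visit iris.
        At iris: go left to poppy.
          Visit poppy.
          At poppy: no left child.
          At poppy: go right to plum.
            plum is a leaf — visit plum.
        At iris: no right child.
      At rose: go right to rye.
        rye is a leaf — visit rye.
At moss: no right child.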